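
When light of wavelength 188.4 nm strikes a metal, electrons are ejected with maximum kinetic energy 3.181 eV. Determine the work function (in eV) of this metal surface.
3.40 eV

From Einstein's photoelectric equation: KE_max = hf - φ = hc/λ - φ

Rearranging for φ:
φ = hc/λ - KE_max

Calculate photon energy:
E_photon = hc/λ = 6.5809 eV

Therefore:
φ = 6.5809 - 3.181 = 3.40 eV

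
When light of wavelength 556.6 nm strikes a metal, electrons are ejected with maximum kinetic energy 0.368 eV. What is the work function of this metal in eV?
1.86 eV

From Einstein's photoelectric equation: KE_max = hf - φ = hc/λ - φ

Rearranging for φ:
φ = hc/λ - KE_max

Calculate photon energy:
E_photon = hc/λ = 2.2275 eV

Therefore:
φ = 2.2275 - 0.368 = 1.86 eV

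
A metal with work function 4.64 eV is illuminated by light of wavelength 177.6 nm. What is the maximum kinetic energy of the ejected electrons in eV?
2.3411 eV

Using Einstein's photoelectric equation: KE_max = hf - φ = hc/λ - φ

First, calculate the photon energy:
E_photon = hc/λ = (6.626×10⁻³⁴ J·s)(3×10⁸ m/s) / (177.6×10⁻⁹ m)
E_photon = 6.9811 eV

Then, the maximum kinetic energy:
KE_max = E_photon - φ = 6.9811 eV - 4.64 eV = 2.3411 eV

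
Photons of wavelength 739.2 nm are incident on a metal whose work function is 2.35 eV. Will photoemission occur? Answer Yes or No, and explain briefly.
No

For photoemission, the photon energy must exceed the work function.

Photon energy: E = hc/λ = 1.6773 eV
Work function: φ = 2.35 eV

Since E_photon (1.6773 eV) < φ (2.35 eV), photoemission will NOT occur.
The threshold wavelength is λ₀ = hc/φ = 527.6 nm.
Since 739.2 nm > 527.6 nm, the photons lack sufficient energy.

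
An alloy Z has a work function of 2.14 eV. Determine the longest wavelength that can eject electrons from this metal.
579.37 nm

The threshold wavelength is when the photon energy equals the work function:
hc/λ₀ = φ

Solving for λ₀:
λ₀ = hc/φ = (6.626×10⁻³⁴ J·s)(3×10⁸ m/s) / (2.14 eV × 1.602×10⁻¹⁹ J/eV)
λ₀ = 579.37 nm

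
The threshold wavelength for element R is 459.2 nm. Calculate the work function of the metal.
2.70 eV

At the threshold wavelength, photon energy equals work function:
φ = hc/λ₀

Calculating:
φ = (6.626×10⁻³⁴ J·s)(3×10⁸ m/s) / (459.2×10⁻⁹ m)
φ = 2.70 eV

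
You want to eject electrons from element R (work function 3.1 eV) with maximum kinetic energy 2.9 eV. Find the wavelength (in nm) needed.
206.64 nm

From Einstein's equation: KE_max = hc/λ - φ

Rearranging for λ:
hc/λ = KE_max + φ
λ = hc/(KE_max + φ)

Required photon energy:
E_photon = KE_max + φ = 2.9 + 3.1 = 6.00 eV

Required wavelength:
λ = hc/E_photon = (6.626×10⁻³⁴)(3×10⁸) / (6.00 × 1.602×10⁻¹⁹)
λ = 206.64 nm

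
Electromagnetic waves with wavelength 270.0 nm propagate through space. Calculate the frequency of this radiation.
1.1103e+15 Hz

Using the wave equation: c = fλ

Solving for frequency:
f = c/λ = (3×10⁸ m/s) / (270.0×10⁻⁹ m)
f = 1.1103e+15 Hz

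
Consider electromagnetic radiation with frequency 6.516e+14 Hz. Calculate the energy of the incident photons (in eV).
2.6948 eV

Using E = hf:

E = hf = (6.626×10⁻³⁴ J·s)(6.516e+14 Hz)
E = 2.6948 eV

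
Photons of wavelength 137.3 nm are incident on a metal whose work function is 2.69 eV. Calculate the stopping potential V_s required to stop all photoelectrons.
6.3402 V

The stopping potential V_s satisfies: eV_s = KE_max

First, find KE_max using Einstein's equation:
E_photon = hc/λ = 9.0302 eV
KE_max = E_photon - φ = 9.0302 - 2.69 = 6.3402 eV

Since eV_s = KE_max:
V_s = KE_max/e = 6.3402 V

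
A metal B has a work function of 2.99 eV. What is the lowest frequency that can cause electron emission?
7.2298e+14 Hz

The threshold frequency is when the photon energy equals the work function:
hf₀ = φ

Solving for f₀:
f₀ = φ/h = (2.99 eV × 1.602×10⁻¹⁹ J/eV) / (6.626×10⁻³⁴ J·s)
f₀ = 7.2298e+14 Hz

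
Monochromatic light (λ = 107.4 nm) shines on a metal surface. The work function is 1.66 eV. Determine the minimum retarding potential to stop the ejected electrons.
9.8842 V

The stopping potential V_s satisfies: eV_s = KE_max

First, find KE_max using Einstein's equation:
E_photon = hc/λ = 11.5442 eV
KE_max = E_photon - φ = 11.5442 - 1.66 = 9.8842 eV

Since eV_s = KE_max:
V_s = KE_max/e = 9.8842 V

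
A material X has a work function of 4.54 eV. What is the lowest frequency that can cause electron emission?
1.0978e+15 Hz

The threshold frequency is when the photon energy equals the work function:
hf₀ = φ

Solving for f₀:
f₀ = φ/h = (4.54 eV × 1.602×10⁻¹⁹ J/eV) / (6.626×10⁻³⁴ J·s)
f₀ = 1.0978e+15 Hz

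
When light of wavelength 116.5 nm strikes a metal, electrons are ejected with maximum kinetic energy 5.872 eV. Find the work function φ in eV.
4.77 eV

From Einstein's photoelectric equation: KE_max = hf - φ = hc/λ - φ

Rearranging for φ:
φ = hc/λ - KE_max

Calculate photon energy:
E_photon = hc/λ = 10.6424 eV

Therefore:
φ = 10.6424 - 5.872 = 4.77 eV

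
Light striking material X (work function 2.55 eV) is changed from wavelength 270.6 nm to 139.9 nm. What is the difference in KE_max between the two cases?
4.2805 eV

Using Einstein's equation: KE_max = hc/λ - φ

For λ₁ = 270.6 nm:
KE₁ = hc/λ₁ - φ = 4.5818 - 2.55 = 2.0318 eV

For λ₂ = 139.9 nm:
KE₂ = hc/λ₂ - φ = 8.8623 - 2.55 = 6.3123 eV

Change in KE:
ΔKE = KE₂ - KE₁ = 6.3123 - 2.0318 = 4.2805 eV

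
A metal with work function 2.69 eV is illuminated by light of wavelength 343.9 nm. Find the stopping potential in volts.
0.9152 V

The stopping potential V_s satisfies: eV_s = KE_max

First, find KE_max using Einstein's equation:
E_photon = hc/λ = 3.6052 eV
KE_max = E_photon - φ = 3.6052 - 2.69 = 0.9152 eV

Since eV_s = KE_max:
V_s = KE_max/e = 0.9152 V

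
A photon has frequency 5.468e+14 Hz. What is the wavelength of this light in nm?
548.27 nm

Using the wave equation: c = fλ

Solving for wavelength:
λ = c/f = (3×10⁸ m/s) / (5.468e+14 Hz)
λ = 548.27 nm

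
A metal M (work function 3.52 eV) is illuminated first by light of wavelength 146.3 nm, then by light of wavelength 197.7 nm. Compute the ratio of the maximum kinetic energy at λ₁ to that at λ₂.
1.8008

Using Einstein's equation: KE_max = hc/λ - φ

For λ₁ = 146.3 nm:
E₁ = hc/λ₁ = 8.4747 eV
KE₁ = E₁ - φ = 8.4747 - 3.52 = 4.9547 eV

For λ₂ = 197.7 nm:
E₂ = hc/λ₂ = 6.2713 eV
KE₂ = E₂ - φ = 6.2713 - 3.52 = 2.7513 eV

Ratio: KE₁/KE₂ = 4.9547/2.7513 = 1.8008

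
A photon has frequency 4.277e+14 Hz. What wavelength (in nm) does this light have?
700.94 nm

Using the wave equation: c = fλ

Solving for wavelength:
λ = c/f = (3×10⁸ m/s) / (4.277e+14 Hz)
λ = 700.94 nm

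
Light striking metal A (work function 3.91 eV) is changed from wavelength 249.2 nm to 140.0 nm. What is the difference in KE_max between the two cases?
3.8807 eV

Using Einstein's equation: KE_max = hc/λ - φ

For λ₁ = 249.2 nm:
KE₁ = hc/λ₁ - φ = 4.9753 - 3.91 = 1.0653 eV

For λ₂ = 140.0 nm:
KE₂ = hc/λ₂ - φ = 8.8560 - 3.91 = 4.9460 eV

Change in KE:
ΔKE = KE₂ - KE₁ = 4.9460 - 1.0653 = 3.8807 eV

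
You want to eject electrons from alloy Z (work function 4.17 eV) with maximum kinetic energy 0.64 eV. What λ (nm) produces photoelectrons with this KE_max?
257.76 nm

From Einstein's equation: KE_max = hc/λ - φ

Rearranging for λ:
hc/λ = KE_max + φ
λ = hc/(KE_max + φ)

Required photon energy:
E_photon = KE_max + φ = 0.64 + 4.17 = 4.81 eV

Required wavelength:
λ = hc/E_photon = (6.626×10⁻³⁴)(3×10⁸) / (4.81 × 1.602×10⁻¹⁹)
λ = 257.76 nm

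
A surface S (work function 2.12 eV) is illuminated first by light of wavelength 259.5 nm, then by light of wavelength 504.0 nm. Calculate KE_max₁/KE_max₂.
7.8170

Using Einstein's equation: KE_max = hc/λ - φ

For λ₁ = 259.5 nm:
E₁ = hc/λ₁ = 4.7778 eV
KE₁ = E₁ - φ = 4.7778 - 2.12 = 2.6578 eV

For λ₂ = 504.0 nm:
E₂ = hc/λ₂ = 2.4600 eV
KE₂ = E₂ - φ = 2.4600 - 2.12 = 0.3400 eV

Ratio: KE₁/KE₂ = 2.6578/0.3400 = 7.8170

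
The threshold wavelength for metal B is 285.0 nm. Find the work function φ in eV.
4.35 eV

At the threshold wavelength, photon energy equals work function:
φ = hc/λ₀

Calculating:
φ = (6.626×10⁻³⁴ J·s)(3×10⁸ m/s) / (285.0×10⁻⁹ m)
φ = 4.35 eV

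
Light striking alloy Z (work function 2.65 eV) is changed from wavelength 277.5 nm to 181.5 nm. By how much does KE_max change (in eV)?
2.3632 eV

Using Einstein's equation: KE_max = hc/λ - φ

For λ₁ = 277.5 nm:
KE₁ = hc/λ₁ - φ = 4.4679 - 2.65 = 1.8179 eV

For λ₂ = 181.5 nm:
KE₂ = hc/λ₂ - φ = 6.8311 - 2.65 = 4.1811 eV

Change in KE:
ΔKE = KE₂ - KE₁ = 4.1811 - 1.8179 = 2.3632 eV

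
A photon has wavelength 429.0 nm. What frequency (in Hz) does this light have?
6.9882e+14 Hz

Using the wave equation: c = fλ

Solving for frequency:
f = c/λ = (3×10⁸ m/s) / (429.0×10⁻⁹ m)
f = 6.9882e+14 Hz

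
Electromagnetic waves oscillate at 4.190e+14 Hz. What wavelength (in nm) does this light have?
715.50 nm

Using the wave equation: c = fλ

Solving for wavelength:
λ = c/f = (3×10⁸ m/s) / (4.190e+14 Hz)
λ = 715.50 nm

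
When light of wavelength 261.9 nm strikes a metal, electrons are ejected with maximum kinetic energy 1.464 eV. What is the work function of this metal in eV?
3.27 eV

From Einstein's photoelectric equation: KE_max = hf - φ = hc/λ - φ

Rearranging for φ:
φ = hc/λ - KE_max

Calculate photon energy:
E_photon = hc/λ = 4.7340 eV

Therefore:
φ = 4.7340 - 1.464 = 3.27 eV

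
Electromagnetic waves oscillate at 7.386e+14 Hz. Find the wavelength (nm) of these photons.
405.89 nm

Using the wave equation: c = fλ

Solving for wavelength:
λ = c/f = (3×10⁸ m/s) / (7.386e+14 Hz)
λ = 405.89 nm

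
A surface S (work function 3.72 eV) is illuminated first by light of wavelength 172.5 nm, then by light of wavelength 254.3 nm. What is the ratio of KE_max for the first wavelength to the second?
3.0008

Using Einstein's equation: KE_max = hc/λ - φ

For λ₁ = 172.5 nm:
E₁ = hc/λ₁ = 7.1875 eV
KE₁ = E₁ - φ = 7.1875 - 3.72 = 3.4675 eV

For λ₂ = 254.3 nm:
E₂ = hc/λ₂ = 4.8755 eV
KE₂ = E₂ - φ = 4.8755 - 3.72 = 1.1555 eV

Ratio: KE₁/KE₂ = 3.4675/1.1555 = 3.0008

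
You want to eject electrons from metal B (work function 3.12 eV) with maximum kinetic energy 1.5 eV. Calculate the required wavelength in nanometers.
268.36 nm

From Einstein's equation: KE_max = hc/λ - φ

Rearranging for λ:
hc/λ = KE_max + φ
λ = hc/(KE_max + φ)

Required photon energy:
E_photon = KE_max + φ = 1.5 + 3.12 = 4.62 eV

Required wavelength:
λ = hc/E_photon = (6.626×10⁻³⁴)(3×10⁸) / (4.62 × 1.602×10⁻¹⁹)
λ = 268.36 nm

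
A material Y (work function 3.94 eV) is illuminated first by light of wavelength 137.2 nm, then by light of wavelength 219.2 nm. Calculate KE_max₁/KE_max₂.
2.9698

Using Einstein's equation: KE_max = hc/λ - φ

For λ₁ = 137.2 nm:
E₁ = hc/λ₁ = 9.0367 eV
KE₁ = E₁ - φ = 9.0367 - 3.94 = 5.0967 eV

For λ₂ = 219.2 nm:
E₂ = hc/λ₂ = 5.6562 eV
KE₂ = E₂ - φ = 5.6562 - 3.94 = 1.7162 eV

Ratio: KE₁/KE₂ = 5.0967/1.7162 = 2.9698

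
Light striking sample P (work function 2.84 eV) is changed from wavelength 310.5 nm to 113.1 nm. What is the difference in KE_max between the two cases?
6.9693 eV

Using Einstein's equation: KE_max = hc/λ - φ

For λ₁ = 310.5 nm:
KE₁ = hc/λ₁ - φ = 3.9930 - 2.84 = 1.1530 eV

For λ₂ = 113.1 nm:
KE₂ = hc/λ₂ - φ = 10.9624 - 2.84 = 8.1224 eV

Change in KE:
ΔKE = KE₂ - KE₁ = 8.1224 - 1.1530 = 6.9693 eV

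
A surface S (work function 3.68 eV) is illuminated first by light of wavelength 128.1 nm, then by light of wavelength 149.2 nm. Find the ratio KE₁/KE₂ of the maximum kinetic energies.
1.2956

Using Einstein's equation: KE_max = hc/λ - φ

For λ₁ = 128.1 nm:
E₁ = hc/λ₁ = 9.6787 eV
KE₁ = E₁ - φ = 9.6787 - 3.68 = 5.9987 eV

For λ₂ = 149.2 nm:
E₂ = hc/λ₂ = 8.3099 eV
KE₂ = E₂ - φ = 8.3099 - 3.68 = 4.6299 eV

Ratio: KE₁/KE₂ = 5.9987/4.6299 = 1.2956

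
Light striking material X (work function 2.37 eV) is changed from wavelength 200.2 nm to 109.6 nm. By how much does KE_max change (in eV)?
5.1194 eV

Using Einstein's equation: KE_max = hc/λ - φ

For λ₁ = 200.2 nm:
KE₁ = hc/λ₁ - φ = 6.1930 - 2.37 = 3.8230 eV

For λ₂ = 109.6 nm:
KE₂ = hc/λ₂ - φ = 11.3124 - 2.37 = 8.9424 eV

Change in KE:
ΔKE = KE₂ - KE₁ = 8.9424 - 3.8230 = 5.1194 eV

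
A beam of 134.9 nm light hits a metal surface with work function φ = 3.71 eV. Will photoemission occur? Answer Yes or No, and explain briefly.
Yes

For photoemission, the photon energy must exceed the work function.

Photon energy: E = hc/λ = 9.1908 eV
Work function: φ = 3.71 eV

Since E_photon (9.1908 eV) > φ (3.71 eV), photoemission WILL occur.
The threshold wavelength is λ₀ = hc/φ = 334.2 nm.
Since 134.9 nm < 334.2 nm, the light has sufficient energy.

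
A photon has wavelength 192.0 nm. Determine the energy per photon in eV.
6.4575 eV

Using E = hf = hc/λ:

E = hc/λ = (6.626×10⁻³⁴ J·s)(3×10⁸ m/s) / (192.0×10⁻⁹ m)
E = 6.4575 eV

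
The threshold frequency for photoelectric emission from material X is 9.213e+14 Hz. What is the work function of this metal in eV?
3.81 eV

At the threshold frequency, photon energy equals work function:
φ = hf₀

Calculating:
φ = (6.626×10⁻³⁴ J·s)(9.213e+14 Hz)
φ = 3.81 eV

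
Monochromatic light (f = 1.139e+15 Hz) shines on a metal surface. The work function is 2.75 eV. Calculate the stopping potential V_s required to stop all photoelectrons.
1.9605 V

The stopping potential V_s satisfies: eV_s = KE_max

First, find KE_max using Einstein's equation:
E_photon = hf = (6.626×10⁻³⁴ J·s)(1.139e+15 Hz) = 4.7105 eV
KE_max = E_photon - φ = 4.7105 - 2.75 = 1.9605 eV

Since eV_s = KE_max:
V_s = KE_max/e = 1.9605 V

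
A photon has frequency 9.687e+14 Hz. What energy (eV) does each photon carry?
4.0062 eV

Using E = hf:

E = hf = (6.626×10⁻³⁴ J·s)(9.687e+14 Hz)
E = 4.0062 eV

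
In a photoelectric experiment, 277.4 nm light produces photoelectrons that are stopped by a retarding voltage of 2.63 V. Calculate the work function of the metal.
1.84 eV

The stopping potential gives the maximum kinetic energy: KE_max = eV_s = 2.63 eV

From Einstein's photoelectric equation: KE_max = hc/λ - φ
Rearranging: φ = hc/λ - KE_max

Calculate photon energy:
E_photon = hc/λ = (6.626×10⁻³⁴ J·s)(3×10⁸ m/s) / (277.4×10⁻⁹ m) = 4.4695 eV

Therefore:
φ = 4.4695 - 2.63 = 1.84 eV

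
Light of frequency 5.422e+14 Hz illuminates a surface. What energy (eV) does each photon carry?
2.2424 eV

Using E = hf:

E = hf = (6.626×10⁻³⁴ J·s)(5.422e+14 Hz)
E = 2.2424 eV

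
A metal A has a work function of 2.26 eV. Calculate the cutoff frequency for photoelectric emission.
5.4647e+14 Hz

The threshold frequency is when the photon energy equals the work function:
hf₀ = φ

Solving for f₀:
f₀ = φ/h = (2.26 eV × 1.602×10⁻¹⁹ J/eV) / (6.626×10⁻³⁴ J·s)
f₀ = 5.4647e+14 Hz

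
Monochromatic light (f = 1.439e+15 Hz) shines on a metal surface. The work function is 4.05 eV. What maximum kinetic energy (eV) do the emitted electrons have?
1.9012 eV

Using Einstein's photoelectric equation: KE_max = hf - φ

First, calculate the photon energy:
E_photon = hf = (6.626×10⁻³⁴ J·s)(1.439e+15 Hz)
E_photon = 5.9512 eV

Then, the maximum kinetic energy:
KE_max = E_photon - φ = 5.9512 eV - 4.05 eV = 1.9012 eV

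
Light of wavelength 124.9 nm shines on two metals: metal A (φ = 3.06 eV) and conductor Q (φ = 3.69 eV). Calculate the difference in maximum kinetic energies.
0.6300 eV

Using KE_max = hc/λ - φ for each metal:

Photon energy: E = hc/λ = 9.9267 eV

For metal A (φ₁ = 3.06 eV):
KE₁ = E - φ₁ = 9.9267 - 3.06 = 6.8667 eV

For conductor Q (φ₂ = 3.69 eV):
KE₂ = E - φ₂ = 9.9267 - 3.69 = 6.2367 eV

Difference:
ΔKE = KE₁ - KE₂ = 6.8667 - 6.2367 = 0.6300 eV

Note: The difference equals the difference in work functions: 3.69 - 3.06 = 0.63 eV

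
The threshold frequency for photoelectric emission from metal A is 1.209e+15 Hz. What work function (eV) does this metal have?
5.00 eV

At the threshold frequency, photon energy equals work function:
φ = hf₀

Calculating:
φ = (6.626×10⁻³⁴ J·s)(1.209e+15 Hz)
φ = 5.00 eV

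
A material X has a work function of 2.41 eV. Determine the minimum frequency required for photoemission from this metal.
5.8274e+14 Hz

The threshold frequency is when the photon energy equals the work function:
hf₀ = φ

Solving for f₀:
f₀ = φ/h = (2.41 eV × 1.602×10⁻¹⁹ J/eV) / (6.626×10⁻³⁴ J·s)
f₀ = 5.8274e+14 Hz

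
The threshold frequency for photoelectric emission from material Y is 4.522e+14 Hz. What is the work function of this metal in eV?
1.87 eV

At the threshold frequency, photon energy equals work function:
φ = hf₀

Calculating:
φ = (6.626×10⁻³⁴ J·s)(4.522e+14 Hz)
φ = 1.87 eV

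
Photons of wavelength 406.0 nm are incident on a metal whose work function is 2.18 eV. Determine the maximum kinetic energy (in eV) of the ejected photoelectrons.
0.8738 eV

Using Einstein's photoelectric equation: KE_max = hf - φ = hc/λ - φ

First, calculate the photon energy:
E_photon = hc/λ = (6.626×10⁻³⁴ J·s)(3×10⁸ m/s) / (406.0×10⁻⁹ m)
E_photon = 3.0538 eV

Then, the maximum kinetic energy:
KE_max = E_photon - φ = 3.0538 eV - 2.18 eV = 0.8738 eV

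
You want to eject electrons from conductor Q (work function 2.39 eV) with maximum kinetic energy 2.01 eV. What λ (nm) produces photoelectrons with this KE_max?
281.78 nm

From Einstein's equation: KE_max = hc/λ - φ

Rearranging for λ:
hc/λ = KE_max + φ
λ = hc/(KE_max + φ)

Required photon energy:
E_photon = KE_max + φ = 2.01 + 2.39 = 4.40 eV

Required wavelength:
λ = hc/E_photon = (6.626×10⁻³⁴)(3×10⁸) / (4.40 × 1.602×10⁻¹⁹)
λ = 281.78 nm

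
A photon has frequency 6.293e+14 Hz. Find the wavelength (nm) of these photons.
476.39 nm

Using the wave equation: c = fλ

Solving for wavelength:
λ = c/f = (3×10⁸ m/s) / (6.293e+14 Hz)
λ = 476.39 nm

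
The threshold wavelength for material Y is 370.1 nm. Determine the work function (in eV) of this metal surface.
3.35 eV

At the threshold wavelength, photon energy equals work function:
φ = hc/λ₀

Calculating:
φ = (6.626×10⁻³⁴ J·s)(3×10⁸ m/s) / (370.1×10⁻⁹ m)
φ = 3.35 eV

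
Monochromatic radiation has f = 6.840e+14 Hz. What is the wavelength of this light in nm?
438.29 nm

Using the wave equation: c = fλ

Solving for wavelength:
λ = c/f = (3×10⁸ m/s) / (6.840e+14 Hz)
λ = 438.29 nm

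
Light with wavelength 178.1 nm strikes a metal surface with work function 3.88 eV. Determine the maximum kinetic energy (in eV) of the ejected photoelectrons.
3.0815 eV

Using Einstein's photoelectric equation: KE_max = hf - φ = hc/λ - φ

First, calculate the photon energy:
E_photon = hc/λ = (6.626×10⁻³⁴ J·s)(3×10⁸ m/s) / (178.1×10⁻⁹ m)
E_photon = 6.9615 eV

Then, the maximum kinetic energy:
KE_max = E_photon - φ = 6.9615 eV - 3.88 eV = 3.0815 eV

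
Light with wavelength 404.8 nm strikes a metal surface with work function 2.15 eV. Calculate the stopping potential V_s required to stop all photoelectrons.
0.9129 V

The stopping potential V_s satisfies: eV_s = KE_max

First, find KE_max using Einstein's equation:
E_photon = hc/λ = 3.0629 eV
KE_max = E_photon - φ = 3.0629 - 2.15 = 0.9129 eV

Since eV_s = KE_max:
V_s = KE_max/e = 0.9129 V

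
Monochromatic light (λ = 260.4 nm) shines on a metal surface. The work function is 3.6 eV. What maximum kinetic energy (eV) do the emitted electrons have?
1.1613 eV

Using Einstein's photoelectric equation: KE_max = hf - φ = hc/λ - φ

First, calculate the photon energy:
E_photon = hc/λ = (6.626×10⁻³⁴ J·s)(3×10⁸ m/s) / (260.4×10⁻⁹ m)
E_photon = 4.7613 eV

Then, the maximum kinetic energy:
KE_max = E_photon - φ = 4.7613 eV - 3.6 eV = 1.1613 eV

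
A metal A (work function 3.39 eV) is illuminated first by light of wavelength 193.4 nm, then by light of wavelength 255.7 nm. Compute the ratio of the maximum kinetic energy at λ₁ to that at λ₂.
2.0707

Using Einstein's equation: KE_max = hc/λ - φ

For λ₁ = 193.4 nm:
E₁ = hc/λ₁ = 6.4108 eV
KE₁ = E₁ - φ = 6.4108 - 3.39 = 3.0208 eV

For λ₂ = 255.7 nm:
E₂ = hc/λ₂ = 4.8488 eV
KE₂ = E₂ - φ = 4.8488 - 3.39 = 1.4588 eV

Ratio: KE₁/KE₂ = 3.0208/1.4588 = 2.0707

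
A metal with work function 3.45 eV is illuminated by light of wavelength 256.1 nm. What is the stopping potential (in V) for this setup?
1.3912 V

The stopping potential V_s satisfies: eV_s = KE_max

First, find KE_max using Einstein's equation:
E_photon = hc/λ = 4.8412 eV
KE_max = E_photon - φ = 4.8412 - 3.45 = 1.3912 eV

Since eV_s = KE_max:
V_s = KE_max/e = 1.3912 V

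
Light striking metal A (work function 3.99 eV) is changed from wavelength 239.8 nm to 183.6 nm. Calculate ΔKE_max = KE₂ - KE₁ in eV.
1.5826 eV

Using Einstein's equation: KE_max = hc/λ - φ

For λ₁ = 239.8 nm:
KE₁ = hc/λ₁ - φ = 5.1703 - 3.99 = 1.1803 eV

For λ₂ = 183.6 nm:
KE₂ = hc/λ₂ - φ = 6.7530 - 3.99 = 2.7630 eV

Change in KE:
ΔKE = KE₂ - KE₁ = 2.7630 - 1.1803 = 1.5826 eV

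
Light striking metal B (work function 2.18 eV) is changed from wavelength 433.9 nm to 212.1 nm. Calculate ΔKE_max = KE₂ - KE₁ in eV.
2.9881 eV

Using Einstein's equation: KE_max = hc/λ - φ

For λ₁ = 433.9 nm:
KE₁ = hc/λ₁ - φ = 2.8574 - 2.18 = 0.6774 eV

For λ₂ = 212.1 nm:
KE₂ = hc/λ₂ - φ = 5.8456 - 2.18 = 3.6656 eV

Change in KE:
ΔKE = KE₂ - KE₁ = 3.6656 - 0.6774 = 2.9881 eV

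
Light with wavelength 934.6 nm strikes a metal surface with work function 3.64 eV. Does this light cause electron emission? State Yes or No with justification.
No

For photoemission, the photon energy must exceed the work function.

Photon energy: E = hc/λ = 1.3266 eV
Work function: φ = 3.64 eV

Since E_photon (1.3266 eV) < φ (3.64 eV), photoemission will NOT occur.
The threshold wavelength is λ₀ = hc/φ = 340.6 nm.
Since 934.6 nm > 340.6 nm, the photons lack sufficient energy.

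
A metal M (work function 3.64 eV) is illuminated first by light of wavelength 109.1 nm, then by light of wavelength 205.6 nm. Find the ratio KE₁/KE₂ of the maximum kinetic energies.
3.2314

Using Einstein's equation: KE_max = hc/λ - φ

For λ₁ = 109.1 nm:
E₁ = hc/λ₁ = 11.3643 eV
KE₁ = E₁ - φ = 11.3643 - 3.64 = 7.7243 eV

For λ₂ = 205.6 nm:
E₂ = hc/λ₂ = 6.0304 eV
KE₂ = E₂ - φ = 6.0304 - 3.64 = 2.3904 eV

Ratio: KE₁/KE₂ = 7.7243/2.3904 = 3.2314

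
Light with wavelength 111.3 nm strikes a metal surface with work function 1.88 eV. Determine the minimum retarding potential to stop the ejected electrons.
9.2596 V

The stopping potential V_s satisfies: eV_s = KE_max

First, find KE_max using Einstein's equation:
E_photon = hc/λ = 11.1396 eV
KE_max = E_photon - φ = 11.1396 - 1.88 = 9.2596 eV

Since eV_s = KE_max:
V_s = KE_max/e = 9.2596 V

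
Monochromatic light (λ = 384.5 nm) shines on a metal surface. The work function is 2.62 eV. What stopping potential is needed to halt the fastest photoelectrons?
0.6046 V

The stopping potential V_s satisfies: eV_s = KE_max

First, find KE_max using Einstein's equation:
E_photon = hc/λ = 3.2246 eV
KE_max = E_photon - φ = 3.2246 - 2.62 = 0.6046 eV

Since eV_s = KE_max:
V_s = KE_max/e = 0.6046 V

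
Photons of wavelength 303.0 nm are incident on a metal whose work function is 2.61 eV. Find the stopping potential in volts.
1.4819 V

The stopping potential V_s satisfies: eV_s = KE_max

First, find KE_max using Einstein's equation:
E_photon = hc/λ = 4.0919 eV
KE_max = E_photon - φ = 4.0919 - 2.61 = 1.4819 eV

Since eV_s = KE_max:
V_s = KE_max/e = 1.4819 V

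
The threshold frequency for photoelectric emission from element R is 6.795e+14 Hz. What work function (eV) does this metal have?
2.81 eV

At the threshold frequency, photon energy equals work function:
φ = hf₀

Calculating:
φ = (6.626×10⁻³⁴ J·s)(6.795e+14 Hz)
φ = 2.81 eV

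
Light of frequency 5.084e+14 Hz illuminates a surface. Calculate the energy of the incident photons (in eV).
2.1026 eV

Using E = hf:

E = hf = (6.626×10⁻³⁴ J·s)(5.084e+14 Hz)
E = 2.1026 eV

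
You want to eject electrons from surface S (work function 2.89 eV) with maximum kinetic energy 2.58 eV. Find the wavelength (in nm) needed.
226.66 nm

From Einstein's equation: KE_max = hc/λ - φ

Rearranging for λ:
hc/λ = KE_max + φ
λ = hc/(KE_max + φ)

Required photon energy:
E_photon = KE_max + φ = 2.58 + 2.89 = 5.47 eV

Required wavelength:
λ = hc/E_photon = (6.626×10⁻³⁴)(3×10⁸) / (5.47 × 1.602×10⁻¹⁹)
λ = 226.66 nm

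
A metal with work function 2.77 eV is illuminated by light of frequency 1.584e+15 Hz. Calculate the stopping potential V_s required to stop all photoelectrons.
3.7809 V

The stopping potential V_s satisfies: eV_s = KE_max

First, find KE_max using Einstein's equation:
E_photon = hf = (6.626×10⁻³⁴ J·s)(1.584e+15 Hz) = 6.5509 eV
KE_max = E_photon - φ = 6.5509 - 2.77 = 3.7809 eV

Since eV_s = KE_max:
V_s = KE_max/e = 3.7809 V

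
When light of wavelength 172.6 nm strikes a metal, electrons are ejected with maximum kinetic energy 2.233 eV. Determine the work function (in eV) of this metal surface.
4.95 eV

From Einstein's photoelectric equation: KE_max = hf - φ = hc/λ - φ

Rearranging for φ:
φ = hc/λ - KE_max

Calculate photon energy:
E_photon = hc/λ = 7.1833 eV

Therefore:
φ = 7.1833 - 2.233 = 4.95 eV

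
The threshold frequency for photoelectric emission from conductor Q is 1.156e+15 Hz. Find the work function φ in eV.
4.78 eV

At the threshold frequency, photon energy equals work function:
φ = hf₀

Calculating:
φ = (6.626×10⁻³⁴ J·s)(1.156e+15 Hz)
φ = 4.78 eV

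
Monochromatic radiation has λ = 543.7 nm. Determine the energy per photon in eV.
2.2804 eV

Using E = hf = hc/λ:

E = hc/λ = (6.626×10⁻³⁴ J·s)(3×10⁸ m/s) / (543.7×10⁻⁹ m)
E = 2.2804 eV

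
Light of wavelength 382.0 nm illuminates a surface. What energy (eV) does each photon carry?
3.2457 eV

Using E = hf = hc/λ:

E = hc/λ = (6.626×10⁻³⁴ J·s)(3×10⁸ m/s) / (382.0×10⁻⁹ m)
E = 3.2457 eV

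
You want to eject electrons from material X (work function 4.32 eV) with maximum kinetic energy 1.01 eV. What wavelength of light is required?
232.62 nm

From Einstein's equation: KE_max = hc/λ - φ

Rearranging for λ:
hc/λ = KE_max + φ
λ = hc/(KE_max + φ)

Required photon energy:
E_photon = KE_max + φ = 1.01 + 4.32 = 5.33 eV

Required wavelength:
λ = hc/E_photon = (6.626×10⁻³⁴)(3×10⁸) / (5.33 × 1.602×10⁻¹⁹)
λ = 232.62 nm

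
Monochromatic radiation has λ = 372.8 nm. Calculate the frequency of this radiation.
8.0416e+14 Hz

Using the wave equation: c = fλ

Solving for frequency:
f = c/λ = (3×10⁸ m/s) / (372.8×10⁻⁹ m)
f = 8.0416e+14 Hz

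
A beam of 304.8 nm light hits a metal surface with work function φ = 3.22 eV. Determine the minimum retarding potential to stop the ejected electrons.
0.8477 V

The stopping potential V_s satisfies: eV_s = KE_max

First, find KE_max using Einstein's equation:
E_photon = hc/λ = 4.0677 eV
KE_max = E_photon - φ = 4.0677 - 3.22 = 0.8477 eV

Since eV_s = KE_max:
V_s = KE_max/e = 0.8477 V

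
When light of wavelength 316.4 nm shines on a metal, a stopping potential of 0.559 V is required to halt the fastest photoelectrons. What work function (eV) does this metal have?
3.36 eV

The stopping potential gives the maximum kinetic energy: KE_max = eV_s = 0.559 eV

From Einstein's photoelectric equation: KE_max = hc/λ - φ
Rearranging: φ = hc/λ - KE_max

Calculate photon energy:
E_photon = hc/λ = (6.626×10⁻³⁴ J·s)(3×10⁸ m/s) / (316.4×10⁻⁹ m) = 3.9186 eV

Therefore:
φ = 3.9186 - 0.559 = 3.36 eV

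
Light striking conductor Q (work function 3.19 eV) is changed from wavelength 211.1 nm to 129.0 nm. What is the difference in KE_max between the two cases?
3.7379 eV

Using Einstein's equation: KE_max = hc/λ - φ

For λ₁ = 211.1 nm:
KE₁ = hc/λ₁ - φ = 5.8732 - 3.19 = 2.6832 eV

For λ₂ = 129.0 nm:
KE₂ = hc/λ₂ - φ = 9.6112 - 3.19 = 6.4212 eV

Change in KE:
ΔKE = KE₂ - KE₁ = 6.4212 - 2.6832 = 3.7379 eV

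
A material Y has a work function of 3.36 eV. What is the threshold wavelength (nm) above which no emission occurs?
369.00 nm

The threshold wavelength is when the photon energy equals the work function:
hc/λ₀ = φ

Solving for λ₀:
λ₀ = hc/φ = (6.626×10⁻³⁴ J·s)(3×10⁸ m/s) / (3.36 eV × 1.602×10⁻¹⁹ J/eV)
λ₀ = 369.00 nm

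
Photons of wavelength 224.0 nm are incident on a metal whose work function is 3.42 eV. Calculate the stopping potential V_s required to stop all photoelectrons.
2.1150 V

The stopping potential V_s satisfies: eV_s = KE_max

First, find KE_max using Einstein's equation:
E_photon = hc/λ = 5.5350 eV
KE_max = E_photon - φ = 5.5350 - 3.42 = 2.1150 eV

Since eV_s = KE_max:
V_s = KE_max/e = 2.1150 V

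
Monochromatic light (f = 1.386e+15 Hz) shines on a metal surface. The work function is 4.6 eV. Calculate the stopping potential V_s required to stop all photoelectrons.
1.1320 V

The stopping potential V_s satisfies: eV_s = KE_max

First, find KE_max using Einstein's equation:
E_photon = hf = (6.626×10⁻³⁴ J·s)(1.386e+15 Hz) = 5.7320 eV
KE_max = E_photon - φ = 5.7320 - 4.6 = 1.1320 eV

Since eV_s = KE_max:
V_s = KE_max/e = 1.1320 V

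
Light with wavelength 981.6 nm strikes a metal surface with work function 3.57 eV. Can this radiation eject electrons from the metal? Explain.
No

For photoemission, the photon energy must exceed the work function.

Photon energy: E = hc/λ = 1.2631 eV
Work function: φ = 3.57 eV

Since E_photon (1.2631 eV) < φ (3.57 eV), photoemission will NOT occur.
The threshold wavelength is λ₀ = hc/φ = 347.3 nm.
Since 981.6 nm > 347.3 nm, the photons lack sufficient energy.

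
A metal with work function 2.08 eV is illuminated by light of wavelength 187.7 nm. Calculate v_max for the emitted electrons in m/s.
1.2617e+06 m/s

First, find the maximum kinetic energy:
E_photon = hc/λ = 6.6054 eV
KE_max = E_photon - φ = 6.6054 - 2.08 = 4.5254 eV

Convert to Joules: KE_max = 4.5254 × 1.602×10⁻¹⁹ J = 7.2506e-19 J

Then use KE = ½mv² to find velocity:
v = √(2·KE/m) = √(2 × 7.2506e-19 J / 9.109e-31 kg)
v = 1.2617e+06 m/s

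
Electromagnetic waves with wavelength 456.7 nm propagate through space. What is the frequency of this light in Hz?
6.5643e+14 Hz

Using the wave equation: c = fλ

Solving for frequency:
f = c/λ = (3×10⁸ m/s) / (456.7×10⁻⁹ m)
f = 6.5643e+14 Hz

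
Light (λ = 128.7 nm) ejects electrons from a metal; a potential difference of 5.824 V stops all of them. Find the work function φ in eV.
3.81 eV

The stopping potential gives the maximum kinetic energy: KE_max = eV_s = 5.824 eV

From Einstein's photoelectric equation: KE_max = hc/λ - φ
Rearranging: φ = hc/λ - KE_max

Calculate photon energy:
E_photon = hc/λ = (6.626×10⁻³⁴ J·s)(3×10⁸ m/s) / (128.7×10⁻⁹ m) = 9.6336 eV

Therefore:
φ = 9.6336 - 5.824 = 3.81 eV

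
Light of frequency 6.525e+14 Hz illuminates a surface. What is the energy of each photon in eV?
2.6985 eV

Using E = hf:

E = hf = (6.626×10⁻³⁴ J·s)(6.525e+14 Hz)
E = 2.6985 eV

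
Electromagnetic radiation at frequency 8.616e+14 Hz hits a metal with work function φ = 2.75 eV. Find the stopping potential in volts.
0.8133 V

The stopping potential V_s satisfies: eV_s = KE_max

First, find KE_max using Einstein's equation:
E_photon = hf = (6.626×10⁻³⁴ J·s)(8.616e+14 Hz) = 3.5633 eV
KE_max = E_photon - φ = 3.5633 - 2.75 = 0.8133 eV

Since eV_s = KE_max:
V_s = KE_max/e = 0.8133 V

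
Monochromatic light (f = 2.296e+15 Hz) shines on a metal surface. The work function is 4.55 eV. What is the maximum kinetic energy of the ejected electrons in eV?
4.9455 eV

Using Einstein's photoelectric equation: KE_max = hf - φ

First, calculate the photon energy:
E_photon = hf = (6.626×10⁻³⁴ J·s)(2.296e+15 Hz)
E_photon = 9.4955 eV

Then, the maximum kinetic energy:
KE_max = E_photon - φ = 9.4955 eV - 4.55 eV = 4.9455 eV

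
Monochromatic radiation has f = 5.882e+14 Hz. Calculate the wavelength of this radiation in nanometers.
509.68 nm

Using the wave equation: c = fλ

Solving for wavelength:
λ = c/f = (3×10⁸ m/s) / (5.882e+14 Hz)
λ = 509.68 nm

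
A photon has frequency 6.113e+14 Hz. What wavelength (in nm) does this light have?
490.42 nm

Using the wave equation: c = fλ

Solving for wavelength:
λ = c/f = (3×10⁸ m/s) / (6.113e+14 Hz)
λ = 490.42 nm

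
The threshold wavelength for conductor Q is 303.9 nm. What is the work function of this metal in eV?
4.08 eV

At the threshold wavelength, photon energy equals work function:
φ = hc/λ₀

Calculating:
φ = (6.626×10⁻³⁴ J·s)(3×10⁸ m/s) / (303.9×10⁻⁹ m)
φ = 4.08 eV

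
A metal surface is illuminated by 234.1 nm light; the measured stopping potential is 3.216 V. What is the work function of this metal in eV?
2.08 eV

The stopping potential gives the maximum kinetic energy: KE_max = eV_s = 3.216 eV

From Einstein's photoelectric equation: KE_max = hc/λ - φ
Rearranging: φ = hc/λ - KE_max

Calculate photon energy:
E_photon = hc/λ = (6.626×10⁻³⁴ J·s)(3×10⁸ m/s) / (234.1×10⁻⁹ m) = 5.2962 eV

Therefore:
φ = 5.2962 - 3.216 = 2.08 eV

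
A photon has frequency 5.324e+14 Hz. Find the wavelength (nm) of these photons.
563.10 nm

Using the wave equation: c = fλ

Solving for wavelength:
λ = c/f = (3×10⁸ m/s) / (5.324e+14 Hz)
λ = 563.10 nm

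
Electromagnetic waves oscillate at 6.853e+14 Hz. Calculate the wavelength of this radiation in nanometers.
437.46 nm

Using the wave equation: c = fλ

Solving for wavelength:
λ = c/f = (3×10⁸ m/s) / (6.853e+14 Hz)
λ = 437.46 nm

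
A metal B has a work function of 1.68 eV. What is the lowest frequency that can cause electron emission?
4.0622e+14 Hz

The threshold frequency is when the photon energy equals the work function:
hf₀ = φ

Solving for f₀:
f₀ = φ/h = (1.68 eV × 1.602×10⁻¹⁹ J/eV) / (6.626×10⁻³⁴ J·s)
f₀ = 4.0622e+14 Hz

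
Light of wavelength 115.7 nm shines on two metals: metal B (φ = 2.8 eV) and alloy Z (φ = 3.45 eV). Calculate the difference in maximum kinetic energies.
0.6500 eV

Using KE_max = hc/λ - φ for each metal:

Photon energy: E = hc/λ = 10.7160 eV

For metal B (φ₁ = 2.8 eV):
KE₁ = E - φ₁ = 10.7160 - 2.8 = 7.9160 eV

For alloy Z (φ₂ = 3.45 eV):
KE₂ = E - φ₂ = 10.7160 - 3.45 = 7.2660 eV

Difference:
ΔKE = KE₁ - KE₂ = 7.9160 - 7.2660 = 0.6500 eV

Note: The difference equals the difference in work functions: 3.45 - 2.8 = 0.65 eV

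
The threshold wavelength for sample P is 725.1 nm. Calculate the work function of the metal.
1.71 eV

At the threshold wavelength, photon energy equals work function:
φ = hc/λ₀

Calculating:
φ = (6.626×10⁻³⁴ J·s)(3×10⁸ m/s) / (725.1×10⁻⁹ m)
φ = 1.71 eV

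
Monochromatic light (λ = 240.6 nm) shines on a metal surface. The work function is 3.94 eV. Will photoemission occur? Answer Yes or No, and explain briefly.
Yes

For photoemission, the photon energy must exceed the work function.

Photon energy: E = hc/λ = 5.1531 eV
Work function: φ = 3.94 eV

Since E_photon (5.1531 eV) > φ (3.94 eV), photoemission WILL occur.
The threshold wavelength is λ₀ = hc/φ = 314.7 nm.
Since 240.6 nm < 314.7 nm, the light has sufficient energy.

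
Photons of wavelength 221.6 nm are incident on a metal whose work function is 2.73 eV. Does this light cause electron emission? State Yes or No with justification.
Yes

For photoemission, the photon energy must exceed the work function.

Photon energy: E = hc/λ = 5.5950 eV
Work function: φ = 2.73 eV

Since E_photon (5.5950 eV) > φ (2.73 eV), photoemission WILL occur.
The threshold wavelength is λ₀ = hc/φ = 454.2 nm.
Since 221.6 nm < 454.2 nm, the light has sufficient energy.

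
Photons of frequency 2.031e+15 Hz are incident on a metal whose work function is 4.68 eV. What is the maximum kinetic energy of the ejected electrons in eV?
3.7195 eV

Using Einstein's photoelectric equation: KE_max = hf - φ

First, calculate the photon energy:
E_photon = hf = (6.626×10⁻³⁴ J·s)(2.031e+15 Hz)
E_photon = 8.3995 eV

Then, the maximum kinetic energy:
KE_max = E_photon - φ = 8.3995 eV - 4.68 eV = 3.7195 eV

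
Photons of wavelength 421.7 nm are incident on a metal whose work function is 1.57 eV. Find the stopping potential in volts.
1.3701 V

The stopping potential V_s satisfies: eV_s = KE_max

First, find KE_max using Einstein's equation:
E_photon = hc/λ = 2.9401 eV
KE_max = E_photon - φ = 2.9401 - 1.57 = 1.3701 eV

Since eV_s = KE_max:
V_s = KE_max/e = 1.3701 V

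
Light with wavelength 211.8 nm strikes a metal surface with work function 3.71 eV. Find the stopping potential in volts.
2.1438 V

The stopping potential V_s satisfies: eV_s = KE_max

First, find KE_max using Einstein's equation:
E_photon = hc/λ = 5.8538 eV
KE_max = E_photon - φ = 5.8538 - 3.71 = 2.1438 eV

Since eV_s = KE_max:
V_s = KE_max/e = 2.1438 V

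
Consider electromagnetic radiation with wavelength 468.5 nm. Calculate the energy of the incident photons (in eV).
2.6464 eV

Using E = hf = hc/λ:

E = hc/λ = (6.626×10⁻³⁴ J·s)(3×10⁸ m/s) / (468.5×10⁻⁹ m)
E = 2.6464 eV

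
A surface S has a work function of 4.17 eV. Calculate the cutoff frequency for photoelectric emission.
1.0083e+15 Hz

The threshold frequency is when the photon energy equals the work function:
hf₀ = φ

Solving for f₀:
f₀ = φ/h = (4.17 eV × 1.602×10⁻¹⁹ J/eV) / (6.626×10⁻³⁴ J·s)
f₀ = 1.0083e+15 Hz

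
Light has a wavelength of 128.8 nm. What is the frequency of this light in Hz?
2.3276e+15 Hz

Using the wave equation: c = fλ

Solving for frequency:
f = c/λ = (3×10⁸ m/s) / (128.8×10⁻⁹ m)
f = 2.3276e+15 Hz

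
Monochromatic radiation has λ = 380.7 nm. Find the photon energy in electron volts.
3.2567 eV

Using E = hf = hc/λ:

E = hc/λ = (6.626×10⁻³⁴ J·s)(3×10⁸ m/s) / (380.7×10⁻⁹ m)
E = 3.2567 eV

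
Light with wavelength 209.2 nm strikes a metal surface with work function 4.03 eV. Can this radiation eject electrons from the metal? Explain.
Yes

For photoemission, the photon energy must exceed the work function.

Photon energy: E = hc/λ = 5.9266 eV
Work function: φ = 4.03 eV

Since E_photon (5.9266 eV) > φ (4.03 eV), photoemission WILL occur.
The threshold wavelength is λ₀ = hc/φ = 307.7 nm.
Since 209.2 nm < 307.7 nm, the light has sufficient energy.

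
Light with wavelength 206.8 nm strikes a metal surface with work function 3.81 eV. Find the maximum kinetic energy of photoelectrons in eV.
2.1854 eV

Using Einstein's photoelectric equation: KE_max = hf - φ = hc/λ - φ

First, calculate the photon energy:
E_photon = hc/λ = (6.626×10⁻³⁴ J·s)(3×10⁸ m/s) / (206.8×10⁻⁹ m)
E_photon = 5.9954 eV

Then, the maximum kinetic energy:
KE_max = E_photon - φ = 5.9954 eV - 3.81 eV = 2.1854 eV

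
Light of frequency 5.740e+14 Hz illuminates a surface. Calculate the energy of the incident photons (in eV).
2.3739 eV

Using E = hf:

E = hf = (6.626×10⁻³⁴ J·s)(5.740e+14 Hz)
E = 2.3739 eV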